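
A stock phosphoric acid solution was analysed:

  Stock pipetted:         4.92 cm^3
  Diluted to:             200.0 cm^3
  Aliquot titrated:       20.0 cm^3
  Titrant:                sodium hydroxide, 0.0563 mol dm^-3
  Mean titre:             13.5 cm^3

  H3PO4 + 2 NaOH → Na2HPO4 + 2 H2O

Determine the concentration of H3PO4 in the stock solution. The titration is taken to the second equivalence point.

0.772 mol/L

n(NaOH) = 0.0135 × 0.0563 = 7.60 × 10^-4 mol
From the 1:2 ratio, n(H3PO4) in the aliquot = 1/2 × 7.60 × 10^-4 = 3.80 × 10^-4 mol
[H3PO4]_dilute = 3.80 × 10^-4 / 0.0200 = 0.0190 mol/L
Dilution factor = 200.0 / 4.92 = 40.65
[H3PO4]_stock = 0.0190 × 40.65 = 0.772 mol/L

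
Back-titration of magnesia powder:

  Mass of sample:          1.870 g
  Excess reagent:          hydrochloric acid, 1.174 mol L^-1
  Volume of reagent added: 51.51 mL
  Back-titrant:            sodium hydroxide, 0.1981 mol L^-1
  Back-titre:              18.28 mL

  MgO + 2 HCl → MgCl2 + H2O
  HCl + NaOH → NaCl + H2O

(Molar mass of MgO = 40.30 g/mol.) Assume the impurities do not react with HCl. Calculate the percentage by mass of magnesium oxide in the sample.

61.26 %

n(HCl) added = 0.05151 × 1.174 = 0.06047 mol
n(NaOH) used in back-titration = 0.01828 × 0.1981 = 3.621 × 10^-3 mol
n(HCl) left over = 3.621 × 10^-3 mol (1:1 ratio)
n(HCl) consumed by analyte = 0.06047 − 3.621 × 10^-3 = 0.05685 mol
From the 1:2 ratio, n(MgO) = 1/2 × 0.05685 = 0.02843 mol
mass of MgO = 0.02843 × 40.30 = 1.146 g
% MgO = 1.146 / 1.870 × 100 = 61.26 %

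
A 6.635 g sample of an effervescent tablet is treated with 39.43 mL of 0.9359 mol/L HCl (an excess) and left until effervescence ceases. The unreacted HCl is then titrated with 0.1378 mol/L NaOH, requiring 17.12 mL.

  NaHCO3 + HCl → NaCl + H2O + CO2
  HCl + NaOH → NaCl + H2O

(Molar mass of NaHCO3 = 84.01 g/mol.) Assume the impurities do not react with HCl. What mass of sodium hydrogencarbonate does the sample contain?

n(HCl) added = 0.03943 × 0.9359 = 0.03690 mol
n(NaOH) used in back-titration = 0.01712 × 0.1378 = 2.359 × 10^-3 mol
n(HCl) left over = 2.359 × 10^-3 mol (1:1 ratio)
n(HCl) consumed by analyte = 0.03690 − 2.359 × 10^-3 = 0.03454 mol
n(NaHCO3) = 0.03454 mol (1:1 ratio)
mass of NaHCO3 = 0.03454 × 84.01 = 2.902 g

2.902 g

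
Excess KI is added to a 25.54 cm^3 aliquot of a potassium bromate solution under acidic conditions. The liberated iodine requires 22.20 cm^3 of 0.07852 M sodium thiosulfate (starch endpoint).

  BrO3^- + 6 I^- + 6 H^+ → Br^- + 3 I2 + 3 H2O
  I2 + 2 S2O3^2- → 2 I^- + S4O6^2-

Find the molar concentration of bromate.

0.01138 M

n(S2O3^2-) = 0.02220 × 0.07852 = 1.743 × 10^-3 mol
n(I2) = n(S2O3^2-)/2 = 8.716 × 10^-4 mol
From the 1:3 ratio, n(BrO3^-) in the aliquot = 1/3 × 8.716 × 10^-4 = 2.905 × 10^-4 mol
[BrO3^-] = 2.905 × 10^-4 / 0.02554 = 0.01138 mol/L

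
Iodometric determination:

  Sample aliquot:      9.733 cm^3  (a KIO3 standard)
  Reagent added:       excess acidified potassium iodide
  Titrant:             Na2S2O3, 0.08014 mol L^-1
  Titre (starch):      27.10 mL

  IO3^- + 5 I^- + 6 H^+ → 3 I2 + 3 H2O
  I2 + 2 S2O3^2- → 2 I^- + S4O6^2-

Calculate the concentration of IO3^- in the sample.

n(S2O3^2-) = 0.02710 × 0.08014 = 2.172 × 10^-3 mol
n(I2) = n(S2O3^2-)/2 = 1.086 × 10^-3 mol
From the 1:3 ratio, n(IO3^-) in the aliquot = 1/3 × 1.086 × 10^-3 = 3.620 × 10^-4 mol
[IO3^-] = 3.620 × 10^-4 / 0.009733 = 0.03719 mol/L

0.03719 mol/L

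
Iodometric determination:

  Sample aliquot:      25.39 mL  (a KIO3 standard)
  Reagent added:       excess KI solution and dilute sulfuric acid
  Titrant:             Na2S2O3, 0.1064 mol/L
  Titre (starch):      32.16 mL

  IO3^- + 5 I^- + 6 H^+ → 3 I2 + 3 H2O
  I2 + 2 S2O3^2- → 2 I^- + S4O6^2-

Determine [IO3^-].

0.02246 mol/L

n(S2O3^2-) = 0.03216 × 0.1064 = 3.422 × 10^-3 mol
n(I2) = n(S2O3^2-)/2 = 1.711 × 10^-3 mol
From the 1:3 ratio, n(IO3^-) in the aliquot = 1/3 × 1.711 × 10^-3 = 5.703 × 10^-4 mol
[IO3^-] = 5.703 × 10^-4 / 0.02539 = 0.02246 mol/L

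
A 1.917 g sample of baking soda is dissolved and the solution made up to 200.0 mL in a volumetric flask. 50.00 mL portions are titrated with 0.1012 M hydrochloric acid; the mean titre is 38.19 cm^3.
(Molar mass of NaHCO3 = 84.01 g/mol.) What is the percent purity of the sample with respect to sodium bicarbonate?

NaHCO3 + HCl → NaCl + H2O + CO2
n(HCl) per titration = 0.03819 × 0.1012 = 3.865 × 10^-3 mol
n(NaHCO3) in each aliquot = 3.865 × 10^-3 mol (1:1 ratio)
n(NaHCO3) in the whole flask = 3.865 × 10^-3 × 200.0/50.00 = 0.01546 mol
mass of NaHCO3 = 0.01546 × 84.01 = 1.299 g
% NaHCO3 = 1.299 / 1.917 × 100 = 67.75 %

67.75 %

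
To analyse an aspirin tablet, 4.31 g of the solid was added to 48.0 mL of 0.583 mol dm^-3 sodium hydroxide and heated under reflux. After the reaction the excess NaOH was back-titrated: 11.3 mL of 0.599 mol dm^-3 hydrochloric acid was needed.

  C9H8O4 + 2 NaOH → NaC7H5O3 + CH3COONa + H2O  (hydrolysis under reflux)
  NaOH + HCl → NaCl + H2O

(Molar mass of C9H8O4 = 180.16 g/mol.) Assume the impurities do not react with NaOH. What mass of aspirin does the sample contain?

1.91 g

n(NaOH) added = 0.0480 × 0.583 = 0.0280 mol
n(HCl) used in back-titration = 0.0113 × 0.599 = 6.77 × 10^-3 mol
n(NaOH) left over = 6.77 × 10^-3 mol (1:1 ratio)
n(NaOH) consumed by analyte = 0.0280 − 6.77 × 10^-3 = 0.0212 mol
From the 1:2 ratio, n(C9H8O4) = 1/2 × 0.0212 = 0.0106 mol
mass of C9H8O4 = 0.0106 × 180.16 = 1.91 g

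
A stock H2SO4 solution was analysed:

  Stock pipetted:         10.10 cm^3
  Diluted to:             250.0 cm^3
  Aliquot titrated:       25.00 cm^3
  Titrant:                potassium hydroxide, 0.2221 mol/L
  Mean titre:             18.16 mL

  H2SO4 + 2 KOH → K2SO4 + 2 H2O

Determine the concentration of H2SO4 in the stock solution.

1.997 mol/L

n(KOH) = 0.01816 × 0.2221 = 4.033 × 10^-3 mol
From the 1:2 ratio, n(H2SO4) in the aliquot = 1/2 × 4.033 × 10^-3 = 2.017 × 10^-3 mol
[H2SO4]_dilute = 2.017 × 10^-3 / 0.02500 = 0.08067 mol/L
Dilution factor = 250.0 / 10.10 = 24.75
[H2SO4]_stock = 0.08067 × 24.75 = 1.997 mol/L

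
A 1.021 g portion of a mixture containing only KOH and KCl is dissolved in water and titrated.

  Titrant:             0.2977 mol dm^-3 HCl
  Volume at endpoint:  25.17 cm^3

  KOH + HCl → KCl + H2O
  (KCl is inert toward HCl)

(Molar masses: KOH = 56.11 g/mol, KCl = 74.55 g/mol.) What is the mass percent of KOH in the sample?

n(HCl) = 0.02517 × 0.2977 = 7.493 × 10^-3 mol
Let x = n(KOH), y = n(KCl).
Titrant: 1x = 7.493 × 10^-3;  mass: 56.11x + 74.55y = 1.021
Solving, x = 7.493 × 10^-3 mol, y = 8.056 × 10^-3 mol
mass of KOH = 7.493 × 10^-3 × 56.11 = 0.4204 g
% KOH = 0.4204 / 1.021 × 100 = 41.18 %

41.18 %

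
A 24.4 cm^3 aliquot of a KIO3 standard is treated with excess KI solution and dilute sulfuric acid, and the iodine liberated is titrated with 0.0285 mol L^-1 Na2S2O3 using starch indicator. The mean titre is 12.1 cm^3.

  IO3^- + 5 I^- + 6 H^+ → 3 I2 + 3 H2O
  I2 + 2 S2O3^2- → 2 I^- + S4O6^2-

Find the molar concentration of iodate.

n(S2O3^2-) = 0.0121 × 0.0285 = 3.45 × 10^-4 mol
n(I2) = n(S2O3^2-)/2 = 1.72 × 10^-4 mol
From the 1:3 ratio, n(IO3^-) in the aliquot = 1/3 × 1.72 × 10^-4 = 5.75 × 10^-5 mol
[IO3^-] = 5.75 × 10^-5 / 0.0244 = 0.00236 mol/L

0.00236 mol/L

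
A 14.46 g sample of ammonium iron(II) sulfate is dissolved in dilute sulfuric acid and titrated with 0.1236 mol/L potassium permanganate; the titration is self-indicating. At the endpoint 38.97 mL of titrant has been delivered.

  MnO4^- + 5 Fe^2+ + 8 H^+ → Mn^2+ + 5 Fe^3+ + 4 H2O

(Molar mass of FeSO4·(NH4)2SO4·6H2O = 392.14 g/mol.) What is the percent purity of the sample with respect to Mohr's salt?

65.31 %

n(KMnO4) = 0.03897 L × 0.1236 mol/L = 4.817 × 10^-3 mol
From the 5:1 ratio, n(FeSO4·(NH4)2SO4·6H2O) = 5/1 × 4.817 × 10^-3 = 0.02408 mol
mass of FeSO4·(NH4)2SO4·6H2O = 0.02408 × 392.14 g/mol = 9.444 g
% FeSO4·(NH4)2SO4·6H2O = 9.444 / 14.46 × 100 = 65.31 %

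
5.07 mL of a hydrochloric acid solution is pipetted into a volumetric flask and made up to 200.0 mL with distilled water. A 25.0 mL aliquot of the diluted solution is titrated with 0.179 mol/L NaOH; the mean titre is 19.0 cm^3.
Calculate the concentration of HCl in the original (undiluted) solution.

5.37 mol/L

HCl + NaOH → NaCl + H2O
n(NaOH) = 0.0190 × 0.179 = 3.40 × 10^-3 mol
n(HCl) in the aliquot = 3.40 × 10^-3 mol (1:1 ratio)
[HCl]_dilute = 3.40 × 10^-3 / 0.0250 = 0.136 mol/L
Dilution factor = 200.0 / 5.07 = 39.45
[HCl]_stock = 0.136 × 39.45 = 5.37 mol/L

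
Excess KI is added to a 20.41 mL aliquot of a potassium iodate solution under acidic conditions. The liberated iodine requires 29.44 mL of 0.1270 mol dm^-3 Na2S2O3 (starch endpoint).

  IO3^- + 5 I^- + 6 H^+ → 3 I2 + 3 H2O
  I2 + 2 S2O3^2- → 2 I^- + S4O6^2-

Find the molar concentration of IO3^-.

0.03053 mol/L

n(S2O3^2-) = 0.02944 × 0.1270 = 3.739 × 10^-3 mol
n(I2) = n(S2O3^2-)/2 = 1.869 × 10^-3 mol
From the 1:3 ratio, n(IO3^-) in the aliquot = 1/3 × 1.869 × 10^-3 = 6.231 × 10^-4 mol
[IO3^-] = 6.231 × 10^-4 / 0.02041 = 0.03053 mol/L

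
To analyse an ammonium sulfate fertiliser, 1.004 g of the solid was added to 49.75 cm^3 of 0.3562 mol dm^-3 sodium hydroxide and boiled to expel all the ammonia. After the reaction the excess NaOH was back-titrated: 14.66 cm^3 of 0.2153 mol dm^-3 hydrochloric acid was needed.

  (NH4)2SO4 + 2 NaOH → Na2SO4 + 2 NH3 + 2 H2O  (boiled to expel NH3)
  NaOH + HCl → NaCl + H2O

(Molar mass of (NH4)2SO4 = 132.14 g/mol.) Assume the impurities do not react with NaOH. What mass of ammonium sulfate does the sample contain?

0.9623 g

n(NaOH) added = 0.04975 × 0.3562 = 0.01772 mol
n(HCl) used in back-titration = 0.01466 × 0.2153 = 3.156 × 10^-3 mol
n(NaOH) left over = 3.156 × 10^-3 mol (1:1 ratio)
n(NaOH) consumed by analyte = 0.01772 − 3.156 × 10^-3 = 0.01456 mol
From the 1:2 ratio, n((NH4)2SO4) = 1/2 × 0.01456 = 7.282 × 10^-3 mol
mass of (NH4)2SO4 = 7.282 × 10^-3 × 132.14 = 0.9623 g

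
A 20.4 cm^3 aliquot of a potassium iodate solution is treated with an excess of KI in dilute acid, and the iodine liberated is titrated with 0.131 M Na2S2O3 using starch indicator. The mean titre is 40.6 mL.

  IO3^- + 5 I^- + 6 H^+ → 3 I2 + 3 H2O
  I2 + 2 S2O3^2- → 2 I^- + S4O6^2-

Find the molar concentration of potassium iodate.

0.0435 M

n(S2O3^2-) = 0.0406 × 0.131 = 5.32 × 10^-3 mol
n(I2) = n(S2O3^2-)/2 = 2.66 × 10^-3 mol
From the 1:3 ratio, n(IO3^-) in the aliquot = 1/3 × 2.66 × 10^-3 = 8.86 × 10^-4 mol
[IO3^-] = 8.86 × 10^-4 / 0.0204 = 0.0435 mol/L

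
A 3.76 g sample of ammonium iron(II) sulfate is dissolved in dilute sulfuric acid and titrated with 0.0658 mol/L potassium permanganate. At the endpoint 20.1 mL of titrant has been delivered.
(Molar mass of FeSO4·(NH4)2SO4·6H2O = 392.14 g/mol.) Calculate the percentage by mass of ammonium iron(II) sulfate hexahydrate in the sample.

MnO4^- + 5 Fe^2+ + 8 H^+ → Mn^2+ + 5 Fe^3+ + 4 H2O
n(KMnO4) = 0.0201 L × 0.0658 mol/L = 1.32 × 10^-3 mol
From the 5:1 ratio, n(FeSO4·(NH4)2SO4·6H2O) = 5/1 × 1.32 × 10^-3 = 6.61 × 10^-3 mol
mass of FeSO4·(NH4)2SO4·6H2O = 6.61 × 10^-3 × 392.14 g/mol = 2.59 g
% FeSO4·(NH4)2SO4·6H2O = 2.59 / 3.76 × 100 = 69.0 %

69.0 %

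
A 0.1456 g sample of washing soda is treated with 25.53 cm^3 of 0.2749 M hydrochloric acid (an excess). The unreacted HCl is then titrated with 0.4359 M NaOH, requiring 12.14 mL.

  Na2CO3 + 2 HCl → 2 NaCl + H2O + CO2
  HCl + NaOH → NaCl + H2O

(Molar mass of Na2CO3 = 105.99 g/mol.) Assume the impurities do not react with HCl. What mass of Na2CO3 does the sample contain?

0.09149 g

n(HCl) added = 0.02553 × 0.2749 = 7.018 × 10^-3 mol
n(NaOH) used in back-titration = 0.01214 × 0.4359 = 5.292 × 10^-3 mol
n(HCl) left over = 5.292 × 10^-3 mol (1:1 ratio)
n(HCl) consumed by analyte = 7.018 × 10^-3 − 5.292 × 10^-3 = 1.726 × 10^-3 mol
From the 1:2 ratio, n(Na2CO3) = 1/2 × 1.726 × 10^-3 = 8.632 × 10^-4 mol
mass of Na2CO3 = 8.632 × 10^-4 × 105.99 = 0.09149 g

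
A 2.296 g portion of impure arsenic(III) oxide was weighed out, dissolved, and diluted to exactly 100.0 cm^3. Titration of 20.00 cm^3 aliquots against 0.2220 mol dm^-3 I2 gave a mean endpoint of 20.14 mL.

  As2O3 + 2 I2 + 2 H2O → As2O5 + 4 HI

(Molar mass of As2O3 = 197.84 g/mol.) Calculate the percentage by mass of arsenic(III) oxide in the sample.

n(I2) per titration = 0.02014 × 0.2220 = 4.471 × 10^-3 mol
From the 1:2 ratio, n(As2O3) in each aliquot = 1/2 × 4.471 × 10^-3 = 2.236 × 10^-3 mol
n(As2O3) in the whole flask = 2.236 × 10^-3 × 100.0/20.00 = 0.01118 mol
mass of As2O3 = 0.01118 × 197.84 = 2.211 g
% As2O3 = 2.211 / 2.296 × 100 = 96.32 %

96.32 %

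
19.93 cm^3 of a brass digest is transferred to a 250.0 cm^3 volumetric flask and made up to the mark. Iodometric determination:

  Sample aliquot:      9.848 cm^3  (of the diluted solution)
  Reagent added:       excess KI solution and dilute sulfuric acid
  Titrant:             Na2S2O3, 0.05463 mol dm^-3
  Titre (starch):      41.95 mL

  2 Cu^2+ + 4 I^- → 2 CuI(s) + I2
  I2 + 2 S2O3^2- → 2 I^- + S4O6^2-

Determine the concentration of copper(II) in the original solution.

2.919 mol/L

n(S2O3^2-) = 0.04195 × 0.05463 = 2.292 × 10^-3 mol
n(I2) = n(S2O3^2-)/2 = 1.146 × 10^-3 mol
From the 2:1 ratio, n(Cu2+) in the aliquot = 2/1 × 1.146 × 10^-3 = 2.292 × 10^-3 mol
[Cu2+]_dilute = 2.292 × 10^-3 / 0.009848 = 0.2327 mol/L
[Cu2+]_original = 0.2327 × 250.0/19.93 = 2.919 mol/L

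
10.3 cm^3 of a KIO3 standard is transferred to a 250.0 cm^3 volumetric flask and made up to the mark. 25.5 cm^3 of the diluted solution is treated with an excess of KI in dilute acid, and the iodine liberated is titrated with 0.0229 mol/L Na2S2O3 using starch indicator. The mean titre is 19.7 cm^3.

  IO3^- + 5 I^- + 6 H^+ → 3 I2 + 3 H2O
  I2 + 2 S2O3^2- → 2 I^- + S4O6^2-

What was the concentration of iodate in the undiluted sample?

0.0716 mol/L

n(S2O3^2-) = 0.0197 × 0.0229 = 4.51 × 10^-4 mol
n(I2) = n(S2O3^2-)/2 = 2.26 × 10^-4 mol
From the 1:3 ratio, n(IO3^-) in the aliquot = 1/3 × 2.26 × 10^-4 = 7.52 × 10^-5 mol
[IO3^-]_dilute = 7.52 × 10^-5 / 0.0255 = 0.00295 mol/L
[IO3^-]_original = 0.00295 × 250.0/10.3 = 0.0716 mol/L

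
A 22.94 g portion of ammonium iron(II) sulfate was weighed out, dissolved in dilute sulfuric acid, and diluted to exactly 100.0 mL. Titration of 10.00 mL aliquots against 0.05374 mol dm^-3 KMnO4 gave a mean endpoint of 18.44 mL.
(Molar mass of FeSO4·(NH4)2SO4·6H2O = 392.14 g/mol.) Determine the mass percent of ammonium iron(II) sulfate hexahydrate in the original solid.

84.70 %

MnO4^- + 5 Fe^2+ + 8 H^+ → Mn^2+ + 5 Fe^3+ + 4 H2O
n(KMnO4) per titration = 0.01844 × 0.05374 = 9.910 × 10^-4 mol
From the 5:1 ratio, n(FeSO4·(NH4)2SO4·6H2O) in each aliquot = 5/1 × 9.910 × 10^-4 = 4.955 × 10^-3 mol
n(FeSO4·(NH4)2SO4·6H2O) in the whole flask = 4.955 × 10^-3 × 100.0/10.00 = 0.04955 mol
mass of FeSO4·(NH4)2SO4·6H2O = 0.04955 × 392.14 = 19.43 g
% FeSO4·(NH4)2SO4·6H2O = 19.43 / 22.94 × 100 = 84.70 %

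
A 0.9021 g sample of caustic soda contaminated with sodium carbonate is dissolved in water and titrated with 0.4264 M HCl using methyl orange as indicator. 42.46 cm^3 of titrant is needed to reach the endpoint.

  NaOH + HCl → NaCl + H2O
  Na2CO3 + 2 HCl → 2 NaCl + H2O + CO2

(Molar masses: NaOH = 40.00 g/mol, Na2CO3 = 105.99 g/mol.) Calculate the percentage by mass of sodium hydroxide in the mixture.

19.58 %

n(HCl) = 0.04246 × 0.4264 = 0.01810 mol
Let x = n(NaOH), y = n(Na2CO3).
Titrant: 1x + 2y = 0.01810;  mass: 40.00x + 105.99y = 0.9021
Solving, x = 4.415 × 10^-3 mol, y = 6.845 × 10^-3 mol
mass of NaOH = 4.415 × 10^-3 × 40.00 = 0.1766 g
% NaOH = 0.1766 / 0.9021 × 100 = 19.58 %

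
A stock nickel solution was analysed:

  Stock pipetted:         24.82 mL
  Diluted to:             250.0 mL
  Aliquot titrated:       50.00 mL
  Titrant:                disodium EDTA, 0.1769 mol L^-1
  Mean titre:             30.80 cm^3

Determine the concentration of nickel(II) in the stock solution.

1.098 mol/L

Ni^2+ + EDTA^4- → [Ni(EDTA)]^2-
n(EDTA) = 0.03080 × 0.1769 = 5.449 × 10^-3 mol
n(Ni2+) in the aliquot = 5.449 × 10^-3 mol (1:1 ratio)
[Ni2+]_dilute = 5.449 × 10^-3 / 0.05000 = 0.1090 mol/L
Dilution factor = 250.0 / 24.82 = 10.07
[Ni2+]_stock = 0.1090 × 10.07 = 1.098 mol/L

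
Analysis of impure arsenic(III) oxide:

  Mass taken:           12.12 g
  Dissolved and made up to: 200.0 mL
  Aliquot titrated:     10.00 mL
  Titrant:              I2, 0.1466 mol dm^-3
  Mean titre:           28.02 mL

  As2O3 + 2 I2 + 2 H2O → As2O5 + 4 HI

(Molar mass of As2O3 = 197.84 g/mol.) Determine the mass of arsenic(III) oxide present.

8.127 g

n(I2) per titration = 0.02802 × 0.1466 = 4.108 × 10^-3 mol
From the 1:2 ratio, n(As2O3) in each aliquot = 1/2 × 4.108 × 10^-3 = 2.054 × 10^-3 mol
n(As2O3) in the whole flask = 2.054 × 10^-3 × 200.0/10.00 = 0.04108 mol
mass of As2O3 = 0.04108 × 197.84 = 8.127 g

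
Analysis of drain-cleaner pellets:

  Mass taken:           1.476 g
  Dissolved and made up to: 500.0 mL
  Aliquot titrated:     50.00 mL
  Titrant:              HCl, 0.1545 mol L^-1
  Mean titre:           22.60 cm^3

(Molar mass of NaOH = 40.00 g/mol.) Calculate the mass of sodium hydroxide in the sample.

NaOH + HCl → NaCl + H2O
n(HCl) per titration = 0.02260 × 0.1545 = 3.492 × 10^-3 mol
n(NaOH) in each aliquot = 3.492 × 10^-3 mol (1:1 ratio)
n(NaOH) in the whole flask = 3.492 × 10^-3 × 500.0/50.00 = 0.03492 mol
mass of NaOH = 0.03492 × 40.00 = 1.397 g

1.397 g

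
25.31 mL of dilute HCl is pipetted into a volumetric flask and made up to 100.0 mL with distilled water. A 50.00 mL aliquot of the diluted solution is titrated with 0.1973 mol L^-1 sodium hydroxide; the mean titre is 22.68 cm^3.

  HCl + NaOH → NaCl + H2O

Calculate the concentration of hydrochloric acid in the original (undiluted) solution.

0.3536 mol/L

n(NaOH) = 0.02268 × 0.1973 = 4.475 × 10^-3 mol
n(HCl) in the aliquot = 4.475 × 10^-3 mol (1:1 ratio)
[HCl]_dilute = 4.475 × 10^-3 / 0.05000 = 0.08950 mol/L
Dilution factor = 100.0 / 25.31 = 3.951
[HCl]_stock = 0.08950 × 3.951 = 0.3536 mol/L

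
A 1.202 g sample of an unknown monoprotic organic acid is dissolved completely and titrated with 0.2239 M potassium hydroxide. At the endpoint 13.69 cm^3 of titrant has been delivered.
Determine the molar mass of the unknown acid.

n(KOH) = 0.01369 L × 0.2239 mol/L = 3.065 × 10^-3 mol
n(HA) = 3.065 × 10^-3 mol (1:1 ratio)
M = m / n = 1.202 g / 3.065 × 10^-3 mol = 392.1 g/mol

392.1 g/mol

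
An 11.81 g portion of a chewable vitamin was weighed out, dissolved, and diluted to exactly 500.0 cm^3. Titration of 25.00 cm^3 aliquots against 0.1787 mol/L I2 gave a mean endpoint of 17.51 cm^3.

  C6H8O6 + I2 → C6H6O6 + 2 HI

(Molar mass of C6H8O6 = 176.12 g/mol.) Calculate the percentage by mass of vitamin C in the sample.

n(I2) per titration = 0.01751 × 0.1787 = 3.129 × 10^-3 mol
n(C6H8O6) in each aliquot = 3.129 × 10^-3 mol (1:1 ratio)
n(C6H8O6) in the whole flask = 3.129 × 10^-3 × 500.0/25.00 = 0.06258 mol
mass of C6H8O6 = 0.06258 × 176.12 = 11.02 g
% C6H8O6 = 11.02 / 11.81 × 100 = 93.33 %

93.33 %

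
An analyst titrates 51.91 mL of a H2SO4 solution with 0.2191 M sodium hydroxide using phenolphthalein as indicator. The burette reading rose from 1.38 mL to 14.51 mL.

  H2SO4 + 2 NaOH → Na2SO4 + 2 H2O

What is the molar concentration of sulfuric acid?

0.02771 M

n(NaOH) = 0.01313 L × 0.2191 mol/L = 2.877 × 10^-3 mol
From the 1:2 mole ratio, n(H2SO4) = 1/2 × 2.877 × 10^-3 = 1.438 × 10^-3 mol
[H2SO4] = 1.438 × 10^-3 mol / 0.05191 L = 0.02771 mol/L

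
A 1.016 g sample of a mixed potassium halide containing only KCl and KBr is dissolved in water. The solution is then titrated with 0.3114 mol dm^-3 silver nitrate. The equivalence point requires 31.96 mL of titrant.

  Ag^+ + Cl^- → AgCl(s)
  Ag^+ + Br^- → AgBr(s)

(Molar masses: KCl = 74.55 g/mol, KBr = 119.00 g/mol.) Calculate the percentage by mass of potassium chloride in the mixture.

n(AgNO3) = 0.03196 × 0.3114 = 9.952 × 10^-3 mol
Let x = n(KCl), y = n(KBr).
Titrant: 1x + 1y = 9.952 × 10^-3;  mass: 74.55x + 119.00y = 1.016
Solving, x = 3.787 × 10^-3 mol, y = 6.165 × 10^-3 mol
mass of KCl = 3.787 × 10^-3 × 74.55 = 0.2823 g
% KCl = 0.2823 / 1.016 × 100 = 27.79 %

27.79 %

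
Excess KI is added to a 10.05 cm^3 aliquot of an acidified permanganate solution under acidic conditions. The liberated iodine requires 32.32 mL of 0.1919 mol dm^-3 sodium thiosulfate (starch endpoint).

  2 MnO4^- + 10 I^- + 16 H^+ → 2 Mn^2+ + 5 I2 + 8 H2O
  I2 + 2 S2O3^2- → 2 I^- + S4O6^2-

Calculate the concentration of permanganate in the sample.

0.1234 mol/L

n(S2O3^2-) = 0.03232 × 0.1919 = 6.202 × 10^-3 mol
n(I2) = n(S2O3^2-)/2 = 3.101 × 10^-3 mol
From the 2:5 ratio, n(MnO4^-) in the aliquot = 2/5 × 3.101 × 10^-3 = 1.240 × 10^-3 mol
[MnO4^-] = 1.240 × 10^-3 / 0.01005 = 0.1234 mol/L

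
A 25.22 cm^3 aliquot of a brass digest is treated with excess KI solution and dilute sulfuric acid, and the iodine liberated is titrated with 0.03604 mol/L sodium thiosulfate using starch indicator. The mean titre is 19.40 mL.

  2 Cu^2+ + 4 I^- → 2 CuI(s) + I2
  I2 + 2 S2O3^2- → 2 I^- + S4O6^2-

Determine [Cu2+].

0.02772 mol/L

n(S2O3^2-) = 0.01940 × 0.03604 = 6.992 × 10^-4 mol
n(I2) = n(S2O3^2-)/2 = 3.496 × 10^-4 mol
From the 2:1 ratio, n(Cu2+) in the aliquot = 2/1 × 3.496 × 10^-4 = 6.992 × 10^-4 mol
[Cu2+] = 6.992 × 10^-4 / 0.02522 = 0.02772 mol/L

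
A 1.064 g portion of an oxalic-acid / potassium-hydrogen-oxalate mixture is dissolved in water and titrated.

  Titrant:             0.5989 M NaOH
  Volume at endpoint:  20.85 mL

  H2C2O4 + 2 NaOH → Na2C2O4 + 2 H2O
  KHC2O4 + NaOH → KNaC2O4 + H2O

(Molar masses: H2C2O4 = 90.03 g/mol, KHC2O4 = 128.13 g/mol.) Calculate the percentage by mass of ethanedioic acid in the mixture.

27.28 %

n(NaOH) = 0.02085 × 0.5989 = 0.01249 mol
Let x = n(H2C2O4), y = n(KHC2O4).
Titrant: 2x + 1y = 0.01249;  mass: 90.03x + 128.13y = 1.064
Solving, x = 3.224 × 10^-3 mol, y = 6.039 × 10^-3 mol
mass of H2C2O4 = 3.224 × 10^-3 × 90.03 = 0.2903 g
% H2C2O4 = 0.2903 / 1.064 × 100 = 27.28 %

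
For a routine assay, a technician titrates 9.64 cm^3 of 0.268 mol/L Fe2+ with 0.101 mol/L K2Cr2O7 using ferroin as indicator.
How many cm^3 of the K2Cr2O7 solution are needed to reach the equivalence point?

4.26 mL

Cr2O7^2- + 6 Fe^2+ + 14 H^+ → 2 Cr^3+ + 6 Fe^3+ + 7 H2O
n(Fe2+) = 0.00964 L × 0.268 mol/L = 2.58 × 10^-3 mol
From the 1:6 stoichiometry, n(K2Cr2O7) = 1/6 × 2.58 × 10^-3 = 4.31 × 10^-4 mol
V(K2Cr2O7) = 4.31 × 10^-4 mol / 0.101 mol/L = 0.00426 L = 4.26 mL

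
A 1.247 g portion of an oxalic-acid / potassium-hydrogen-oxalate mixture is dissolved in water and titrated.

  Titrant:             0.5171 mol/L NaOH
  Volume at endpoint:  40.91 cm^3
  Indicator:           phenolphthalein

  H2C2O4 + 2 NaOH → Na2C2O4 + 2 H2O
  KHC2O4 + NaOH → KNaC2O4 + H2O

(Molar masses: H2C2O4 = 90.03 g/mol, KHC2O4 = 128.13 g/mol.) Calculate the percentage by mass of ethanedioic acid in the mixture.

n(NaOH) = 0.04091 × 0.5171 = 0.02115 mol
Let x = n(H2C2O4), y = n(KHC2O4).
Titrant: 2x + 1y = 0.02115;  mass: 90.03x + 128.13y = 1.247
Solving, x = 8.804 × 10^-3 mol, y = 3.546 × 10^-3 mol
mass of H2C2O4 = 8.804 × 10^-3 × 90.03 = 0.7926 g
% H2C2O4 = 0.7926 / 1.247 × 100 = 63.56 %

63.56 %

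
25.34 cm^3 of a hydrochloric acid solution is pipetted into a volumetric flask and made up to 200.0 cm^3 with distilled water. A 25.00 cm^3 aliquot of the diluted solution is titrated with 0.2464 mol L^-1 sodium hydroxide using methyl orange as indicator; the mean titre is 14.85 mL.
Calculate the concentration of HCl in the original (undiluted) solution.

HCl + NaOH → NaCl + H2O
n(NaOH) = 0.01485 × 0.2464 = 3.659 × 10^-3 mol
n(HCl) in the aliquot = 3.659 × 10^-3 mol (1:1 ratio)
[HCl]_dilute = 3.659 × 10^-3 / 0.02500 = 0.1464 mol/L
Dilution factor = 200.0 / 25.34 = 7.893
[HCl]_stock = 0.1464 × 7.893 = 1.155 mol/L

1.155 mol/L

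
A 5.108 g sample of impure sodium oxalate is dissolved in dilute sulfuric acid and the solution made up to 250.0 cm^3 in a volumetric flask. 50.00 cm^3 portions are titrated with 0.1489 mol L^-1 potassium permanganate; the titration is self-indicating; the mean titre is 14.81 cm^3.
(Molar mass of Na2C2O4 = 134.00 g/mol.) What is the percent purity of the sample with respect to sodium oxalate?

2 MnO4^- + 5 C2O4^2- + 16 H^+ → 2 Mn^2+ + 10 CO2 + 8 H2O
n(KMnO4) per titration = 0.01481 × 0.1489 = 2.205 × 10^-3 mol
From the 5:2 ratio, n(Na2C2O4) in each aliquot = 5/2 × 2.205 × 10^-3 = 5.513 × 10^-3 mol
n(Na2C2O4) in the whole flask = 5.513 × 10^-3 × 250.0/50.00 = 0.02757 mol
mass of Na2C2O4 = 0.02757 × 134.00 = 3.694 g
% Na2C2O4 = 3.694 / 5.108 × 100 = 72.31 %

72.31 %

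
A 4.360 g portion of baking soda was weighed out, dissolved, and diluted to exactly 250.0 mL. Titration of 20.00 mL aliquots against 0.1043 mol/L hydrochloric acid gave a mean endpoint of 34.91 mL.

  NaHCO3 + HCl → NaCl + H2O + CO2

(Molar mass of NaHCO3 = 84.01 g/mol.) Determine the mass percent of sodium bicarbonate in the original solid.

87.70 %

n(HCl) per titration = 0.03491 × 0.1043 = 3.641 × 10^-3 mol
n(NaHCO3) in each aliquot = 3.641 × 10^-3 mol (1:1 ratio)
n(NaHCO3) in the whole flask = 3.641 × 10^-3 × 250.0/20.00 = 0.04551 mol
mass of NaHCO3 = 0.04551 × 84.01 = 3.824 g
% NaHCO3 = 3.824 / 4.360 × 100 = 87.70 %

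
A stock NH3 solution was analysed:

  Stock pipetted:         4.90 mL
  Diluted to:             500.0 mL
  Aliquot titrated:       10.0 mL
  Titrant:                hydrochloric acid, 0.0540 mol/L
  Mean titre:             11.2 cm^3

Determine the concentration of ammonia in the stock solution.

6.17 mol/L

NH3 + HCl → NH4Cl
n(HCl) = 0.0112 × 0.0540 = 6.05 × 10^-4 mol
n(NH3) in the aliquot = 6.05 × 10^-4 mol (1:1 ratio)
[NH3]_dilute = 6.05 × 10^-4 / 0.0100 = 0.0605 mol/L
Dilution factor = 500.0 / 4.90 = 102.0
[NH3]_stock = 0.0605 × 102.0 = 6.17 mol/L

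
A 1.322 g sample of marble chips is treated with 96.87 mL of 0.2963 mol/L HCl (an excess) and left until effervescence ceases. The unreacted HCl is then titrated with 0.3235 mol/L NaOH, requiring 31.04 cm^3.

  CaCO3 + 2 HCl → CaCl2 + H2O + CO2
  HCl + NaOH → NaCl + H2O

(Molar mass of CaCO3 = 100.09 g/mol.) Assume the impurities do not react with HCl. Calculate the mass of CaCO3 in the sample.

0.9339 g

n(HCl) added = 0.09687 × 0.2963 = 0.02870 mol
n(NaOH) used in back-titration = 0.03104 × 0.3235 = 0.01004 mol
n(HCl) left over = 0.01004 mol (1:1 ratio)
n(HCl) consumed by analyte = 0.02870 − 0.01004 = 0.01866 mol
From the 1:2 ratio, n(CaCO3) = 1/2 × 0.01866 = 9.331 × 10^-3 mol
mass of CaCO3 = 9.331 × 10^-3 × 100.09 = 0.9339 g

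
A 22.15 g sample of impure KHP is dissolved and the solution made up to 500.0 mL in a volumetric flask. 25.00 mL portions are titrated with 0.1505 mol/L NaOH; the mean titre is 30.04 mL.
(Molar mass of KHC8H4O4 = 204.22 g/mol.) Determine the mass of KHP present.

KHC8H4O4 + NaOH → KNaC8H4O4 + H2O
n(NaOH) per titration = 0.03004 × 0.1505 = 4.521 × 10^-3 mol
n(KHC8H4O4) in each aliquot = 4.521 × 10^-3 mol (1:1 ratio)
n(KHC8H4O4) in the whole flask = 4.521 × 10^-3 × 500.0/25.00 = 0.09042 mol
mass of KHC8H4O4 = 0.09042 × 204.22 = 18.47 g

18.47 g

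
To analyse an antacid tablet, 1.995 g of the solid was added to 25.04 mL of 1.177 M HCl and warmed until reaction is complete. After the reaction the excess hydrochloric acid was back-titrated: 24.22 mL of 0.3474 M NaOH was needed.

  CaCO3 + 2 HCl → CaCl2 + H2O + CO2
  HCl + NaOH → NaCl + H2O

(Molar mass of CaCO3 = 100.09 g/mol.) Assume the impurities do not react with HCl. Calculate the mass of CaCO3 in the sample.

n(HCl) added = 0.02504 × 1.177 = 0.02947 mol
n(NaOH) used in back-titration = 0.02422 × 0.3474 = 8.414 × 10^-3 mol
n(HCl) left over = 8.414 × 10^-3 mol (1:1 ratio)
n(HCl) consumed by analyte = 0.02947 − 8.414 × 10^-3 = 0.02106 mol
From the 1:2 ratio, n(CaCO3) = 1/2 × 0.02106 = 0.01053 mol
mass of CaCO3 = 0.01053 × 100.09 = 1.054 g

1.054 g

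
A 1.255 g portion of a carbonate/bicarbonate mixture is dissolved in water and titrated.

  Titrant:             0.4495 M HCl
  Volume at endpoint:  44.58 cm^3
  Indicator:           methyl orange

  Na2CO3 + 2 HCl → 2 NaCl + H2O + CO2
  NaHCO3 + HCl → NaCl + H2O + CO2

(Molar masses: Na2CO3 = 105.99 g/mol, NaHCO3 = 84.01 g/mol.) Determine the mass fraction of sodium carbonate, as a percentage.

58.33 %

n(HCl) = 0.04458 × 0.4495 = 0.02004 mol
Let x = n(Na2CO3), y = n(NaHCO3).
Titrant: 2x + 1y = 0.02004;  mass: 105.99x + 84.01y = 1.255
Solving, x = 6.907 × 10^-3 mol, y = 6.224 × 10^-3 mol
mass of Na2CO3 = 6.907 × 10^-3 × 105.99 = 0.7321 g
% Na2CO3 = 0.7321 / 1.255 × 100 = 58.33 %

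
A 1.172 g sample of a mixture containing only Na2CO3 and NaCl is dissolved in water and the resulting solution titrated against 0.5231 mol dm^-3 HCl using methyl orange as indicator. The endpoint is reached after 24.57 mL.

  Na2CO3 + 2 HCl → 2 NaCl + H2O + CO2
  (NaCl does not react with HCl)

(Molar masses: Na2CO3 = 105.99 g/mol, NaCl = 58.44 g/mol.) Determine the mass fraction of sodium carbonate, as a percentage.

58.12 %

n(HCl) = 0.02457 × 0.5231 = 0.01285 mol
Let x = n(Na2CO3), y = n(NaCl).
Titrant: 2x = 0.01285;  mass: 105.99x + 58.44y = 1.172
Solving, x = 6.426 × 10^-3 mol, y = 8.400 × 10^-3 mol
mass of Na2CO3 = 6.426 × 10^-3 × 105.99 = 0.6811 g
% Na2CO3 = 0.6811 / 1.172 × 100 = 58.12 %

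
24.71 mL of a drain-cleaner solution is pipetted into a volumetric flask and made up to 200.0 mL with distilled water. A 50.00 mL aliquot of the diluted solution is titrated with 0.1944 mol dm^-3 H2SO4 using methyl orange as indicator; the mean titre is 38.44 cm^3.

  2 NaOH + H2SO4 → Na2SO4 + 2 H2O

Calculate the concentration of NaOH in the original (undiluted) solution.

n(H2SO4) = 0.03844 × 0.1944 = 7.473 × 10^-3 mol
From the 2:1 ratio, n(NaOH) in the aliquot = 2/1 × 7.473 × 10^-3 = 0.01495 mol
[NaOH]_dilute = 0.01495 / 0.05000 = 0.2989 mol/L
Dilution factor = 200.0 / 24.71 = 8.094
[NaOH]_stock = 0.2989 × 8.094 = 2.419 mol/L

2.419 mol/L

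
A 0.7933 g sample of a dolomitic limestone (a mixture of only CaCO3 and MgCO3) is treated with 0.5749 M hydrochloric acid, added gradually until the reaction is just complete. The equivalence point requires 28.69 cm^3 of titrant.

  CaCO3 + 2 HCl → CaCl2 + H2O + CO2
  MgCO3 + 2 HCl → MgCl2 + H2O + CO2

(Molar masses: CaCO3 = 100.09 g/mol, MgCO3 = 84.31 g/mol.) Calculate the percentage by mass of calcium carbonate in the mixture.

78.36 %

n(HCl) = 0.02869 × 0.5749 = 0.01649 mol
Let x = n(CaCO3), y = n(MgCO3).
Titrant: 2x + 2y = 0.01649;  mass: 100.09x + 84.31y = 0.7933
Solving, x = 6.210 × 10^-3 mol, y = 2.037 × 10^-3 mol
mass of CaCO3 = 6.210 × 10^-3 × 100.09 = 0.6216 g
% CaCO3 = 0.6216 / 0.7933 × 100 = 78.36 %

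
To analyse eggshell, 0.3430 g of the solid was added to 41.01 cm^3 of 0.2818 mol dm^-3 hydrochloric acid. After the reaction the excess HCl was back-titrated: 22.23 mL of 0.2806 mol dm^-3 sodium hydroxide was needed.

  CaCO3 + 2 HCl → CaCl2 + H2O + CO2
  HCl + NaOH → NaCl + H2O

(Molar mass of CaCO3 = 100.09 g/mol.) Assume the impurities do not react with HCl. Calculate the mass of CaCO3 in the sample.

0.2662 g

n(HCl) added = 0.04101 × 0.2818 = 0.01156 mol
n(NaOH) used in back-titration = 0.02223 × 0.2806 = 6.238 × 10^-3 mol
n(HCl) left over = 6.238 × 10^-3 mol (1:1 ratio)
n(HCl) consumed by analyte = 0.01156 − 6.238 × 10^-3 = 5.319 × 10^-3 mol
From the 1:2 ratio, n(CaCO3) = 1/2 × 5.319 × 10^-3 = 2.659 × 10^-3 mol
mass of CaCO3 = 2.659 × 10^-3 × 100.09 = 0.2662 g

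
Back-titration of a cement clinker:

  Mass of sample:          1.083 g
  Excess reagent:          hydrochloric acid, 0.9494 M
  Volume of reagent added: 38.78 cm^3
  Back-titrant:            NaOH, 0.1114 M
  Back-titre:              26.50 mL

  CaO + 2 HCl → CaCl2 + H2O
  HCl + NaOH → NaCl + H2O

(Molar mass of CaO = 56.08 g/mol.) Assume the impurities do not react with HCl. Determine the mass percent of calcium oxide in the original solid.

n(HCl) added = 0.03878 × 0.9494 = 0.03682 mol
n(NaOH) used in back-titration = 0.02650 × 0.1114 = 2.952 × 10^-3 mol
n(HCl) left over = 2.952 × 10^-3 mol (1:1 ratio)
n(HCl) consumed by analyte = 0.03682 − 2.952 × 10^-3 = 0.03387 mol
From the 1:2 ratio, n(CaO) = 1/2 × 0.03387 = 0.01693 mol
mass of CaO = 0.01693 × 56.08 = 0.9496 g
% CaO = 0.9496 / 1.083 × 100 = 87.68 %

87.68 %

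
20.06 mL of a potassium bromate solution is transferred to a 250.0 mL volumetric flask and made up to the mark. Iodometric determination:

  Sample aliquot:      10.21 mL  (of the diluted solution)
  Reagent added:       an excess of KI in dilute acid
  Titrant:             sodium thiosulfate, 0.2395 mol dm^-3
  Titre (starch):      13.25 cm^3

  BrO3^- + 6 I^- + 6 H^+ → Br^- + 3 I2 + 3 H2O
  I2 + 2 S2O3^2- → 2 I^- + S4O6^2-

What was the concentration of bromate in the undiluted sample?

0.6456 mol/L

n(S2O3^2-) = 0.01325 × 0.2395 = 3.173 × 10^-3 mol
n(I2) = n(S2O3^2-)/2 = 1.587 × 10^-3 mol
From the 1:3 ratio, n(BrO3^-) in the aliquot = 1/3 × 1.587 × 10^-3 = 5.289 × 10^-4 mol
[BrO3^-]_dilute = 5.289 × 10^-4 / 0.01021 = 0.05180 mol/L
[BrO3^-]_original = 0.05180 × 250.0/20.06 = 0.6456 mol/L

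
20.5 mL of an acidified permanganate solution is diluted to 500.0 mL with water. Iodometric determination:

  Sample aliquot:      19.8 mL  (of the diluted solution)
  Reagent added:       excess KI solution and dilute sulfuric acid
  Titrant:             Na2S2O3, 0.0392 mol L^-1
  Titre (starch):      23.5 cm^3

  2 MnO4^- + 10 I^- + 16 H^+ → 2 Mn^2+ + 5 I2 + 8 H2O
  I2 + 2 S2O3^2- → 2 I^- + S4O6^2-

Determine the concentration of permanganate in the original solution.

0.227 mol/L

n(S2O3^2-) = 0.0235 × 0.0392 = 9.21 × 10^-4 mol
n(I2) = n(S2O3^2-)/2 = 4.61 × 10^-4 mol
From the 2:5 ratio, n(MnO4^-) in the aliquot = 2/5 × 4.61 × 10^-4 = 1.84 × 10^-4 mol
[MnO4^-]_dilute = 1.84 × 10^-4 / 0.0198 = 0.00931 mol/L
[MnO4^-]_original = 0.00931 × 500.0/20.5 = 0.227 mol/L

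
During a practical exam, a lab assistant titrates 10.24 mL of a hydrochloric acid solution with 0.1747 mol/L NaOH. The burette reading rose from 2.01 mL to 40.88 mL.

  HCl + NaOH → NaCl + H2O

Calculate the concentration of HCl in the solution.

n(NaOH) = 0.03887 L × 0.1747 mol/L = 6.791 × 10^-3 mol
n(HCl) = 6.791 × 10^-3 mol (1:1 mole ratio)
[HCl] = 6.791 × 10^-3 mol / 0.01024 L = 0.6631 mol/L

0.6631 mol/L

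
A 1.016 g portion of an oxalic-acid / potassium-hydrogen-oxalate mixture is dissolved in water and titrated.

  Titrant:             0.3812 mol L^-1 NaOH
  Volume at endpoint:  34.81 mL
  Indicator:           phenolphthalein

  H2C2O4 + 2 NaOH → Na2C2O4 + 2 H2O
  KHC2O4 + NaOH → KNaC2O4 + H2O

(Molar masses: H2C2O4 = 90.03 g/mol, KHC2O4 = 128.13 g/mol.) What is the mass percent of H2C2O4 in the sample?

n(NaOH) = 0.03481 × 0.3812 = 0.01327 mol
Let x = n(H2C2O4), y = n(KHC2O4).
Titrant: 2x + 1y = 0.01327;  mass: 90.03x + 128.13y = 1.016
Solving, x = 4.116 × 10^-3 mol, y = 5.037 × 10^-3 mol
mass of H2C2O4 = 4.116 × 10^-3 × 90.03 = 0.3706 g
% H2C2O4 = 0.3706 / 1.016 × 100 = 36.47 %

36.47 %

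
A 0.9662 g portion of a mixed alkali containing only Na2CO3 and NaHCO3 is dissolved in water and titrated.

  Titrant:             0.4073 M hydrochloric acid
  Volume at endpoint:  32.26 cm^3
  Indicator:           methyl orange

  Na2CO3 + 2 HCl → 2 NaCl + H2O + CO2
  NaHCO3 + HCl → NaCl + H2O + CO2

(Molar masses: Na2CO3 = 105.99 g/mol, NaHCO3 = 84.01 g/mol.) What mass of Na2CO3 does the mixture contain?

0.2352 g

n(HCl) = 0.03226 × 0.4073 = 0.01314 mol
Let x = n(Na2CO3), y = n(NaHCO3).
Titrant: 2x + 1y = 0.01314;  mass: 105.99x + 84.01y = 0.9662
Solving, x = 2.219 × 10^-3 mol, y = 8.701 × 10^-3 mol
mass of Na2CO3 = 2.219 × 10^-3 × 105.99 = 0.2352 g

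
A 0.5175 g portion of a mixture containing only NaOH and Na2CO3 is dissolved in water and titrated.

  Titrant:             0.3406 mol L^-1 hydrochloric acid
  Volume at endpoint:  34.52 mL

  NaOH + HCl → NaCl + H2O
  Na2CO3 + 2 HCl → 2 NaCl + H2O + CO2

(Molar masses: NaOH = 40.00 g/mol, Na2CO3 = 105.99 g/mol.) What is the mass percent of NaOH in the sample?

n(HCl) = 0.03452 × 0.3406 = 0.01176 mol
Let x = n(NaOH), y = n(Na2CO3).
Titrant: 1x + 2y = 0.01176;  mass: 40.00x + 105.99y = 0.5175
Solving, x = 8.125 × 10^-3 mol, y = 1.816 × 10^-3 mol
mass of NaOH = 8.125 × 10^-3 × 40.00 = 0.3250 g
% NaOH = 0.3250 / 0.5175 × 100 = 62.80 %

62.80 %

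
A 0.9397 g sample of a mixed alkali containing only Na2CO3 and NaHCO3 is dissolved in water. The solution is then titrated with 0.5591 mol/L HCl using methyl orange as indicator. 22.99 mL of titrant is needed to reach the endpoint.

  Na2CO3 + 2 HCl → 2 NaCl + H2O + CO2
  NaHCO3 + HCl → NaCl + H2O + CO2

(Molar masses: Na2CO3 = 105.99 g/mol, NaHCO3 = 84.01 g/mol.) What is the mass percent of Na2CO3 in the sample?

25.48 %

n(HCl) = 0.02299 × 0.5591 = 0.01285 mol
Let x = n(Na2CO3), y = n(NaHCO3).
Titrant: 2x + 1y = 0.01285;  mass: 105.99x + 84.01y = 0.9397
Solving, x = 2.259 × 10^-3 mol, y = 8.335 × 10^-3 mol
mass of Na2CO3 = 2.259 × 10^-3 × 105.99 = 0.2395 g
% Na2CO3 = 0.2395 / 0.9397 × 100 = 25.48 %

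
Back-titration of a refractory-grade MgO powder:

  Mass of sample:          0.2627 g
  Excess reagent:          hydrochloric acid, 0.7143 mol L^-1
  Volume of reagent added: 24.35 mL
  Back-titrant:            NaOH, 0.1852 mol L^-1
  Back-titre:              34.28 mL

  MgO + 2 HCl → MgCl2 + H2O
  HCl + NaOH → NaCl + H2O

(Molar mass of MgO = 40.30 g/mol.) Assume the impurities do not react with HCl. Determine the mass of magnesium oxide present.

0.2225 g

n(HCl) added = 0.02435 × 0.7143 = 0.01739 mol
n(NaOH) used in back-titration = 0.03428 × 0.1852 = 6.349 × 10^-3 mol
n(HCl) left over = 6.349 × 10^-3 mol (1:1 ratio)
n(HCl) consumed by analyte = 0.01739 − 6.349 × 10^-3 = 0.01104 mol
From the 1:2 ratio, n(MgO) = 1/2 × 0.01104 = 5.522 × 10^-3 mol
mass of MgO = 5.522 × 10^-3 × 40.30 = 0.2225 g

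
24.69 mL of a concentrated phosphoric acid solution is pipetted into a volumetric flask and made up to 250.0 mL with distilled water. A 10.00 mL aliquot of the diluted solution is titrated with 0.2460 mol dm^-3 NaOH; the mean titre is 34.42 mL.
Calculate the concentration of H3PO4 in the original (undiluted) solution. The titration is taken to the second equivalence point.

4.287 mol/L

H3PO4 + 2 NaOH → Na2HPO4 + 2 H2O
n(NaOH) = 0.03442 × 0.2460 = 8.467 × 10^-3 mol
From the 1:2 ratio, n(H3PO4) in the aliquot = 1/2 × 8.467 × 10^-3 = 4.234 × 10^-3 mol
[H3PO4]_dilute = 4.234 × 10^-3 / 0.01000 = 0.4234 mol/L
Dilution factor = 250.0 / 24.69 = 10.13
[H3PO4]_stock = 0.4234 × 10.13 = 4.287 mol/L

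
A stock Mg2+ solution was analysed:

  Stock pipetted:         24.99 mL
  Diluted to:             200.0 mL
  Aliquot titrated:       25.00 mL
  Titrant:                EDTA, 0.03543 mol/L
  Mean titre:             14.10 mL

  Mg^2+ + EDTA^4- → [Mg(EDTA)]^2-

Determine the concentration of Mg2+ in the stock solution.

n(EDTA) = 0.01410 × 0.03543 = 4.996 × 10^-4 mol
n(Mg2+) in the aliquot = 4.996 × 10^-4 mol (1:1 ratio)
[Mg2+]_dilute = 4.996 × 10^-4 / 0.02500 = 0.01998 mol/L
Dilution factor = 200.0 / 24.99 = 8.003
[Mg2+]_stock = 0.01998 × 8.003 = 0.1599 mol/L

0.1599 mol/L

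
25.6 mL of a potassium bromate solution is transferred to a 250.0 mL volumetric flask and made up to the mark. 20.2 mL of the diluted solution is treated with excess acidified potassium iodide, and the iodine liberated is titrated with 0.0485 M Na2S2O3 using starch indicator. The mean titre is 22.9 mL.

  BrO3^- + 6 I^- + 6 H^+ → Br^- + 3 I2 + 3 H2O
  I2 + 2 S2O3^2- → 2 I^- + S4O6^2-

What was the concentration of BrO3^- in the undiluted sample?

n(S2O3^2-) = 0.0229 × 0.0485 = 1.11 × 10^-3 mol
n(I2) = n(S2O3^2-)/2 = 5.55 × 10^-4 mol
From the 1:3 ratio, n(BrO3^-) in the aliquot = 1/3 × 5.55 × 10^-4 = 1.85 × 10^-4 mol
[BrO3^-]_dilute = 1.85 × 10^-4 / 0.0202 = 0.00916 mol/L
[BrO3^-]_original = 0.00916 × 250.0/25.6 = 0.0895 mol/L

0.0895 M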